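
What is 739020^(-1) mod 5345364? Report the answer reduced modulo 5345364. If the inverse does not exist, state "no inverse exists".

no inverse exists

Euclidean algorithm on 5345364, 739020:
5345364 = 7·739020 + 172224
739020 = 4·172224 + 50124
172224 = 3·50124 + 21852
50124 = 2·21852 + 6420
21852 = 3·6420 + 2592
6420 = 2·2592 + 1236
2592 = 2·1236 + 120
1236 = 10·120 + 36
120 = 3·36 + 12
36 = 3·12 + 0
Since gcd = 12 > 1, 739020 is not a unit mod 5345364.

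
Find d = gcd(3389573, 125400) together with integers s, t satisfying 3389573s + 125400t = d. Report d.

Apply Euclid's algorithm to 3389573 and 125400:
3389573 = 27·125400 + 3773
125400 = 33·3773 + 891
3773 = 4·891 + 209
891 = 4·209 + 55
209 = 3·55 + 44
55 = 1·44 + 11
44 = 4·11 + 0
gcd(3389573, 125400) = 11.
Express as a combination:
11 = 55 − 44
11 = −209 + 4·55
11 = 4·891 − 17·209
11 = −17·3773 + 72·891
11 = 72·125400 − 2393·3773
11 = −2393·3389573 + 64683·125400
So 11 = (-2393)·3389573 + (64683)·125400.

11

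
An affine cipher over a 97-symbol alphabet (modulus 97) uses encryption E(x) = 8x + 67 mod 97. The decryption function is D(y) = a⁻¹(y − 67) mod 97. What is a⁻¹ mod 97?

85

Run Euclid on (97, 8):
97 = 12*8 + 1
8 = 8*1 + 0
The gcd is 1. Working backward:
1 = 97 − 12·8
Hence 8⁻¹ ≡ -12 ≡ 85 (mod 97).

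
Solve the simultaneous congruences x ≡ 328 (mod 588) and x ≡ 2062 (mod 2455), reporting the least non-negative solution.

Write x = 328 + 588·k. Then 588·k ≡ 2062 − 328 ≡ 1734 (mod 2455).
Need 588⁻¹ mod 2455. Extended Euclid on (2455, 588):
2455 = 4·588 + 103
588 = 5·103 + 73
103 = 1·73 + 30
73 = 2·30 + 13
30 = 2·13 + 4
13 = 3·4 + 1
4 = 4·1 + 0
Back-substitute:
1 = 13 − 3·4
1 = −3·30 + 7·13
1 = 7·73 − 17·30
1 = −17·103 + 24·73
1 = 24·588 − 137·103
1 = −137·2455 + 572·588
588⁻¹ ≡ 572 (mod 2455), so k ≡ 572·1734 ≡ 28 (mod 2455).
x = 328 + 588·28 = 16792.

16792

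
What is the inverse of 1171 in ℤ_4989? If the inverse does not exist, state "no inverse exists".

Apply the Euclidean algorithm to 4989 and 1171:
4989 = 4·1171 + 305
1171 = 3·305 + 256
305 = 1·256 + 49
256 = 5·49 + 11
49 = 4·11 + 5
11 = 2·5 + 1
5 = 5·1 + 0
The gcd is 1. Working backward:
1 = 11 − 2·5
1 = −2·49 + 9·11
1 = 9·256 − 47·49
1 = −47·305 + 56·256
1 = 56·1171 − 215·305
1 = −215·4989 + 916·1171
So 1171·916 ≡ 1 (mod 4989).

916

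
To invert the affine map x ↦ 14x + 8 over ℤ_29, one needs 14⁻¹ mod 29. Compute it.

27

gcd(29, 14) by repeated division:
29 = 2*14 + 1
14 = 14*1 + 0
gcd = 1, so the inverse exists. Back-substitute:
1 = 29 − 2·14
So 14·(-2) ≡ 1 (mod 29), and -2 ≡ 27 (mod 29).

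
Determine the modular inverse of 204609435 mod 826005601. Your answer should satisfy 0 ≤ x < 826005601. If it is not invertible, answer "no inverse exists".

184622628

Run Euclid on (826005601, 204609435):
826005601 = 4*204609435 + 7567861
204609435 = 27*7567861 + 277188
7567861 = 27*277188 + 83785
277188 = 3*83785 + 25833
83785 = 3*25833 + 6286
25833 = 4*6286 + 689
6286 = 9*689 + 85
689 = 8*85 + 9
85 = 9*9 + 4
9 = 2*4 + 1
4 = 4*1 + 0
Since gcd(204609435, 826005601) = 1, back-substitute to write 1 as a combination:
1 = 9 − 2·4
1 = −2·85 + 19·9
1 = 19·689 − 154·85
1 = −154·6286 + 1405·689
1 = 1405·25833 − 5774·6286
1 = −5774·83785 + 18727·25833
1 = 18727·277188 − 61955·83785
1 = −61955·7567861 + 1691512·277188
1 = 1691512·204609435 − 45732779·7567861
1 = −45732779·826005601 + 184622628·204609435
So 204609435·184622628 ≡ 1 (mod 826005601).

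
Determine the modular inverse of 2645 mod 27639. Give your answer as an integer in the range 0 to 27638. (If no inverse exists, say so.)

Extended Euclidean algorithm:
27639 = 10*2645 + 1189
2645 = 2*1189 + 267
1189 = 4*267 + 121
267 = 2*121 + 25
121 = 4*25 + 21
25 = 1*21 + 4
21 = 5*4 + 1
4 = 4*1 + 0
gcd = 1, so the inverse exists. Back-substitute:
1 = 21 − 5·4
1 = −5·25 + 6·21
1 = 6·121 − 29·25
1 = −29·267 + 64·121
1 = 64·1189 − 285·267
1 = −285·2645 + 634·1189
1 = 634·27639 − 6625·2645
Hence 2645⁻¹ ≡ -6625 ≡ 21014 (mod 27639).

21014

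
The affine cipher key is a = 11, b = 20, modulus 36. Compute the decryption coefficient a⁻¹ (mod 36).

Apply the Euclidean algorithm to 36 and 11:
36 = 3*11 + 3
11 = 3*3 + 2
3 = 1*2 + 1
2 = 2*1 + 0
Since gcd(11, 36) = 1, back-substitute to write 1 as a combination:
1 = 3 − 2
1 = −11 + 4·3
1 = 4·36 − 13·11
Thus 11·(-13) ≡ 1 (mod 36); reducing, -13 mod 36 = 23.

23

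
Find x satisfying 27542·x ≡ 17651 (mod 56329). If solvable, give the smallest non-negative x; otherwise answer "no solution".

First find gcd(27542, 56329):
56329 = 2×27542 + 1245
27542 = 22×1245 + 152
1245 = 8×152 + 29
152 = 5×29 + 7
29 = 4×7 + 1
7 = 7×1 + 0
gcd = 1, so a unique solution mod 56329 exists.
Back-substitute for the Bézout coefficients:
1 = 29 − 4·7
1 = −4·152 + 21·29
1 = 21·1245 − 172·152
1 = −172·27542 + 3805·1245
1 = 3805·56329 − 7782·27542
So 27542·(-7782) ≡ 1 (mod 56329), giving 27542⁻¹ ≡ 48547.
x ≡ 27542⁻¹·17651 ≡ 48547·17651 ≡ 26349 (mod 56329).

26349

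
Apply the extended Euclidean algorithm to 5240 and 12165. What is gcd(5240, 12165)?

Euclidean algorithm:
12165 = 2×5240 + 1685
5240 = 3×1685 + 185
1685 = 9×185 + 20
185 = 9×20 + 5
20 = 4×5 + 0
gcd(5240, 12165) = 5.
Working backward:
5 = 185 − 9·20
5 = −9·1685 + 82·185
5 = 82·5240 − 255·1685
5 = −255·12165 + 592·5240
So 5 = (-255)·12165 + (592)·5240.

5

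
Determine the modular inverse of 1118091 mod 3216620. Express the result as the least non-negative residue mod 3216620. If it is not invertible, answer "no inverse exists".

387131

Run Euclid on (3216620, 1118091):
3216620 = 2×1118091 + 980438
1118091 = 1×980438 + 137653
980438 = 7×137653 + 16867
137653 = 8×16867 + 2717
16867 = 6×2717 + 565
2717 = 4×565 + 457
565 = 1×457 + 108
457 = 4×108 + 25
108 = 4×25 + 8
25 = 3×8 + 1
8 = 8×1 + 0
gcd = 1, so the inverse exists. Back-substitute:
1 = 25 − 3·8
1 = −3·108 + 13·25
1 = 13·457 − 55·108
1 = −55·565 + 68·457
1 = 68·2717 − 327·565
1 = −327·16867 + 2030·2717
1 = 2030·137653 − 16567·16867
1 = −16567·980438 + 117999·137653
1 = 117999·1118091 − 134566·980438
1 = −134566·3216620 + 387131·1118091
So 1118091·387131 ≡ 1 (mod 3216620).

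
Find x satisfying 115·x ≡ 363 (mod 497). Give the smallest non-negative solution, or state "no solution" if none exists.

First find gcd(115, 497):
497 = 4*115 + 37
115 = 3*37 + 4
37 = 9*4 + 1
4 = 4*1 + 0
gcd = 1, so a unique solution mod 497 exists.
Back-substitute for the Bézout coefficients:
1 = 37 − 9·4
1 = −9·115 + 28·37
1 = 28·497 − 121·115
So 115·(-121) ≡ 1 (mod 497), giving 115⁻¹ ≡ 376.
x ≡ 115⁻¹·363 ≡ 376·363 ≡ 310 (mod 497).

310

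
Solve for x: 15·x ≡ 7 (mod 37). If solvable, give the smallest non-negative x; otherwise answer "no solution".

35

First find gcd(15, 37):
37 = 2*15 + 7
15 = 2*7 + 1
7 = 7*1 + 0
gcd = 1, so a unique solution mod 37 exists.
Back-substitute for the Bézout coefficients:
1 = 15 − 2·7
1 = −2·37 + 5·15
So 15·(5) ≡ 1 (mod 37), giving 15⁻¹ ≡ 5.
x ≡ 15⁻¹·7 ≡ 5·7 ≡ 35 (mod 37).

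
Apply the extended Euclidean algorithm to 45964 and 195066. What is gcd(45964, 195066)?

2

Apply Euclid's algorithm to 195066 and 45964:
195066 = 4*45964 + 11210
45964 = 4*11210 + 1124
11210 = 9*1124 + 1094
1124 = 1*1094 + 30
1094 = 36*30 + 14
30 = 2*14 + 2
14 = 7*2 + 0
gcd(45964, 195066) = 2.
Express as a combination:
2 = 30 − 2·14
2 = −2·1094 + 73·30
2 = 73·1124 − 75·1094
2 = −75·11210 + 748·1124
2 = 748·45964 − 3067·11210
2 = −3067·195066 + 13016·45964
So 2 = (-3067)·195066 + (13016)·45964.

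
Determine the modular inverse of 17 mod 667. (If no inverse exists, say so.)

157

Run Euclid on (667, 17):
667 = 39·17 + 4
17 = 4·4 + 1
4 = 4·1 + 0
The gcd is 1. Working backward:
1 = 17 − 4·4
1 = −4·667 + 157·17
So 17·157 ≡ 1 (mod 667).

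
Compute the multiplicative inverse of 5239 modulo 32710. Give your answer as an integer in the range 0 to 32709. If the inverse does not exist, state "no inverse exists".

Run Euclid on (32710, 5239):
32710 = 6×5239 + 1276
5239 = 4×1276 + 135
1276 = 9×135 + 61
135 = 2×61 + 13
61 = 4×13 + 9
13 = 1×9 + 4
9 = 2×4 + 1
4 = 4×1 + 0
The gcd is 1. Working backward:
1 = 9 − 2·4
1 = −2·13 + 3·9
1 = 3·61 − 14·13
1 = −14·135 + 31·61
1 = 31·1276 − 293·135
1 = −293·5239 + 1203·1276
1 = 1203·32710 − 7511·5239
Thus 5239·(-7511) ≡ 1 (mod 32710); reducing, -7511 mod 32710 = 25199.

25199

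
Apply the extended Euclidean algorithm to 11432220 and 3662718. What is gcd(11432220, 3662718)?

6

Euclidean algorithm:
11432220 = 3×3662718 + 444066
3662718 = 8×444066 + 110190
444066 = 4×110190 + 3306
110190 = 33×3306 + 1092
3306 = 3×1092 + 30
1092 = 36×30 + 12
30 = 2×12 + 6
12 = 2×6 + 0
gcd(11432220, 3662718) = 6.
Express as a combination:
6 = 30 − 2·12
6 = −2·1092 + 73·30
6 = 73·3306 − 221·1092
6 = −221·110190 + 7366·3306
6 = 7366·444066 − 29685·110190
6 = −29685·3662718 + 244846·444066
6 = 244846·11432220 − 764223·3662718
So 6 = (244846)·11432220 + (-764223)·3662718.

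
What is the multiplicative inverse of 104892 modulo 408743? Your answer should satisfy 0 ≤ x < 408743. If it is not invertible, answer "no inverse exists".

123548

Extended Euclidean algorithm:
408743 = 3*104892 + 94067
104892 = 1*94067 + 10825
94067 = 8*10825 + 7467
10825 = 1*7467 + 3358
7467 = 2*3358 + 751
3358 = 4*751 + 354
751 = 2*354 + 43
354 = 8*43 + 10
43 = 4*10 + 3
10 = 3*3 + 1
3 = 3*1 + 0
Since gcd(104892, 408743) = 1, back-substitute to write 1 as a combination:
1 = 10 − 3·3
1 = −3·43 + 13·10
1 = 13·354 − 107·43
1 = −107·751 + 227·354
1 = 227·3358 − 1015·751
1 = −1015·7467 + 2257·3358
1 = 2257·10825 − 3272·7467
1 = −3272·94067 + 28433·10825
1 = 28433·104892 − 31705·94067
1 = −31705·408743 + 123548·104892
So 104892·123548 ≡ 1 (mod 408743).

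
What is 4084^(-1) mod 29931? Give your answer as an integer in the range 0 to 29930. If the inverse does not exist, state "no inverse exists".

Run Euclid on (29931, 4084):
29931 = 7×4084 + 1343
4084 = 3×1343 + 55
1343 = 24×55 + 23
55 = 2×23 + 9
23 = 2×9 + 5
9 = 1×5 + 4
5 = 1×4 + 1
4 = 4×1 + 0
The gcd is 1. Working backward:
1 = 5 − 4
1 = −9 + 2·5
1 = 2·23 − 5·9
1 = −5·55 + 12·23
1 = 12·1343 − 293·55
1 = −293·4084 + 891·1343
1 = 891·29931 − 6530·4084
Hence 4084⁻¹ ≡ -6530 ≡ 23401 (mod 29931).

23401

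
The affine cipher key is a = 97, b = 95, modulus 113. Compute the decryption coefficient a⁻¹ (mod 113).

gcd(113, 97) by repeated division:
113 = 1·97 + 16
97 = 6·16 + 1
16 = 16·1 + 0
gcd = 1, so the inverse exists. Back-substitute:
1 = 97 − 6·16
1 = −6·113 + 7·97
So 97·7 ≡ 1 (mod 113).

7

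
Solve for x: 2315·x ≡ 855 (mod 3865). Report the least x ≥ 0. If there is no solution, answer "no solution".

366

First find gcd(2315, 3865):
3865 = 1·2315 + 1550
2315 = 1·1550 + 765
1550 = 2·765 + 20
765 = 38·20 + 5
20 = 4·5 + 0
gcd = 5 and 5 | 855, so solutions exist. Divide through by 5: 463x ≡ 171 (mod 773).
Now find 463⁻¹ mod 773:
773 = 1×463 + 310
463 = 1×310 + 153
310 = 2×153 + 4
153 = 38×4 + 1
4 = 4×1 + 0
Back-substitute:
1 = 153 − 38·4
1 = −38·310 + 77·153
1 = 77·463 − 115·310
1 = −115·773 + 192·463
So 463⁻¹ ≡ 192 (mod 773).
Then x ≡ 192·171 ≡ 366 (mod 773); the smallest non-negative solution is x = 366.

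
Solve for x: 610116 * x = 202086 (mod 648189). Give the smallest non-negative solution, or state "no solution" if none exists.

First find gcd(610116, 648189):
648189 = 1×610116 + 38073
610116 = 16×38073 + 948
38073 = 40×948 + 153
948 = 6×153 + 30
153 = 5×30 + 3
30 = 10×3 + 0
gcd = 3 and 3 | 202086, so solutions exist. Divide through by 3: 203372x ≡ 67362 (mod 216063).
Now find 203372⁻¹ mod 216063:
216063 = 1·203372 + 12691
203372 = 16·12691 + 316
12691 = 40·316 + 51
316 = 6·51 + 10
51 = 5·10 + 1
10 = 10·1 + 0
Back-substitute:
1 = 51 − 5·10
1 = −5·316 + 31·51
1 = 31·12691 − 1245·316
1 = −1245·203372 + 19951·12691
1 = 19951·216063 − 21196·203372
So 203372·(-21196) ≡ 1 (mod 216063), i.e. 203372⁻¹ ≡ 194867.
Then x ≡ 194867·67362 ≡ 155415 (mod 216063); the smallest non-negative solution is x = 155415.

155415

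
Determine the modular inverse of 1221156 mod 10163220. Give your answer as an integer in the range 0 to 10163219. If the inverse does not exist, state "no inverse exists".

no inverse exists

Compute gcd(1221156, 10163220):
10163220 = 8·1221156 + 393972
1221156 = 3·393972 + 39240
393972 = 10·39240 + 1572
39240 = 24·1572 + 1512
1572 = 1·1512 + 60
1512 = 25·60 + 12
60 = 5·12 + 0
Since gcd = 12 > 1, 1221156 is not a unit mod 10163220.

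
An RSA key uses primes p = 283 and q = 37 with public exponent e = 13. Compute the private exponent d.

φ(n) = (p−1)(q−1) = 282·36 = 10152.
Need d with 13·d ≡ 1 (mod 10152). Apply the extended Euclidean algorithm:
10152 = 780×13 + 12
13 = 1×12 + 1
12 = 12×1 + 0
Back-substitute:
1 = 13 − 12
1 = −10152 + 781·13
So 13·781 ≡ 1 (mod 10152), hence d = 781.

781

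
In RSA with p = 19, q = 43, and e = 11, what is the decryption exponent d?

275

φ(n) = (p−1)(q−1) = 18·42 = 756.
Need d with 11·d ≡ 1 (mod 756). Apply the extended Euclidean algorithm:
756 = 68×11 + 8
11 = 1×8 + 3
8 = 2×3 + 2
3 = 1×2 + 1
2 = 2×1 + 0
Back-substitute:
1 = 3 − 2
1 = −8 + 3·3
1 = 3·11 − 4·8
1 = −4·756 + 275·11
So 11·275 ≡ 1 (mod 756), hence d = 275.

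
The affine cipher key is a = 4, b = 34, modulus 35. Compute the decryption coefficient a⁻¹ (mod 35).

Run Euclid on (35, 4):
35 = 8*4 + 3
4 = 1*3 + 1
3 = 3*1 + 0
The gcd is 1. Working backward:
1 = 4 − 3
1 = −35 + 9·4
So 4·9 ≡ 1 (mod 35).

9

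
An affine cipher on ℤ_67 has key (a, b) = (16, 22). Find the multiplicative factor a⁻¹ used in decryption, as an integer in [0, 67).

Apply the Euclidean algorithm to 67 and 16:
67 = 4×16 + 3
16 = 5×3 + 1
3 = 3×1 + 0
Since gcd(16, 67) = 1, back-substitute to write 1 as a combination:
1 = 16 − 5·3
1 = −5·67 + 21·16
So 16·21 ≡ 1 (mod 67).

21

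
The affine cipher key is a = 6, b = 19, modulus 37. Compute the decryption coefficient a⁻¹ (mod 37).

Extended Euclidean algorithm:
37 = 6*6 + 1
6 = 6*1 + 0
Since gcd(6, 37) = 1, back-substitute to write 1 as a combination:
1 = 37 − 6·6
So 6·(-6) ≡ 1 (mod 37), and -6 ≡ 31 (mod 37).

31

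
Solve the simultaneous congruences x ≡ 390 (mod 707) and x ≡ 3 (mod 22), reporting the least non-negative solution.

2511

Write x = 390 + 707·k. Then 707·k ≡ 3 − 390 ≡ 9 (mod 22).
Need 707⁻¹ mod 22. Extended Euclid on (22, 3):
22 = 7×3 + 1
3 = 3×1 + 0
Back-substitute:
1 = 22 − 7·3
707⁻¹ ≡ 15 (mod 22), so k ≡ 15·9 ≡ 3 (mod 22).
x = 390 + 707·3 = 2511.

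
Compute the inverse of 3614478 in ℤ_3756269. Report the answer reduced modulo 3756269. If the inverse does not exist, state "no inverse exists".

2869569

gcd(3756269, 3614478) by repeated division:
3756269 = 1×3614478 + 141791
3614478 = 25×141791 + 69703
141791 = 2×69703 + 2385
69703 = 29×2385 + 538
2385 = 4×538 + 233
538 = 2×233 + 72
233 = 3×72 + 17
72 = 4×17 + 4
17 = 4×4 + 1
4 = 4×1 + 0
The gcd is 1. Working backward:
1 = 17 − 4·4
1 = −4·72 + 17·17
1 = 17·233 − 55·72
1 = −55·538 + 127·233
1 = 127·2385 − 563·538
1 = −563·69703 + 16454·2385
1 = 16454·141791 − 33471·69703
1 = −33471·3614478 + 853229·141791
1 = 853229·3756269 − 886700·3614478
Thus 3614478·(-886700) ≡ 1 (mod 3756269); reducing, -886700 mod 3756269 = 2869569.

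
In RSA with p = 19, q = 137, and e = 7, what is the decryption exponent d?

φ(n) = (p−1)(q−1) = 18·136 = 2448.
Need d with 7·d ≡ 1 (mod 2448). Apply the extended Euclidean algorithm:
2448 = 349*7 + 5
7 = 1*5 + 2
5 = 2*2 + 1
2 = 2*1 + 0
Back-substitute:
1 = 5 − 2·2
1 = −2·7 + 3·5
1 = 3·2448 − 1049·7
So 7·(-1049) ≡ 1 (mod 2448), hence d ≡ -1049 ≡ 1399 (mod 2448).

1399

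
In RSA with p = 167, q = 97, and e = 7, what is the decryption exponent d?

11383

φ(n) = (p−1)(q−1) = 166·96 = 15936.
Need d with 7·d ≡ 1 (mod 15936). Apply the extended Euclidean algorithm:
15936 = 2276·7 + 4
7 = 1·4 + 3
4 = 1·3 + 1
3 = 3·1 + 0
Back-substitute:
1 = 4 − 3
1 = −7 + 2·4
1 = 2·15936 − 4553·7
So 7·(-4553) ≡ 1 (mod 15936), hence d ≡ -4553 ≡ 11383 (mod 15936).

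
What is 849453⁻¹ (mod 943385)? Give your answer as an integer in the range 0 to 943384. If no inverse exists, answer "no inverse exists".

736142

gcd(943385, 849453) by repeated division:
943385 = 1×849453 + 93932
849453 = 9×93932 + 4065
93932 = 23×4065 + 437
4065 = 9×437 + 132
437 = 3×132 + 41
132 = 3×41 + 9
41 = 4×9 + 5
9 = 1×5 + 4
5 = 1×4 + 1
4 = 4×1 + 0
Since gcd(849453, 943385) = 1, back-substitute to write 1 as a combination:
1 = 5 − 4
1 = −9 + 2·5
1 = 2·41 − 9·9
1 = −9·132 + 29·41
1 = 29·437 − 96·132
1 = −96·4065 + 893·437
1 = 893·93932 − 20635·4065
1 = −20635·849453 + 186608·93932
1 = 186608·943385 − 207243·849453
So 849453·(-207243) ≡ 1 (mod 943385), and -207243 ≡ 736142 (mod 943385).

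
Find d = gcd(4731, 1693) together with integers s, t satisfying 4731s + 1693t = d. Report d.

1

Euclidean algorithm:
4731 = 2*1693 + 1345
1693 = 1*1345 + 348
1345 = 3*348 + 301
348 = 1*301 + 47
301 = 6*47 + 19
47 = 2*19 + 9
19 = 2*9 + 1
9 = 9*1 + 0
gcd(4731, 1693) = 1.
Back-substituting:
1 = 19 − 2·9
1 = −2·47 + 5·19
1 = 5·301 − 32·47
1 = −32·348 + 37·301
1 = 37·1345 − 143·348
1 = −143·1693 + 180·1345
1 = 180·4731 − 503·1693
So 1 = (180)·4731 + (-503)·1693.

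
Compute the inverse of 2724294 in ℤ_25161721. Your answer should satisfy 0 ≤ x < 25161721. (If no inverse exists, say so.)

Apply the Euclidean algorithm to 25161721 and 2724294:
25161721 = 9*2724294 + 643075
2724294 = 4*643075 + 151994
643075 = 4*151994 + 35099
151994 = 4*35099 + 11598
35099 = 3*11598 + 305
11598 = 38*305 + 8
305 = 38*8 + 1
8 = 8*1 + 0
Since gcd(2724294, 25161721) = 1, back-substitute to write 1 as a combination:
1 = 305 − 38·8
1 = −38·11598 + 1445·305
1 = 1445·35099 − 4373·11598
1 = −4373·151994 + 18937·35099
1 = 18937·643075 − 80121·151994
1 = −80121·2724294 + 339421·643075
1 = 339421·25161721 − 3134910·2724294
Hence 2724294⁻¹ ≡ -3134910 ≡ 22026811 (mod 25161721).

22026811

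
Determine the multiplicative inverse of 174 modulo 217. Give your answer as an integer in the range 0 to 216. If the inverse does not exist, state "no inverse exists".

gcd(217, 174) by repeated division:
217 = 1·174 + 43
174 = 4·43 + 2
43 = 21·2 + 1
2 = 2·1 + 0
gcd = 1, so the inverse exists. Back-substitute:
1 = 43 − 21·2
1 = −21·174 + 85·43
1 = 85·217 − 106·174
So 174·(-106) ≡ 1 (mod 217), and -106 ≡ 111 (mod 217).

111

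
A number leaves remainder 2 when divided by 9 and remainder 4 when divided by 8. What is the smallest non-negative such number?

20

Write x = 2 + 9·k. Then 9·k ≡ 4 − 2 ≡ 2 (mod 8).
Need 9⁻¹ mod 8. Extended Euclid on (8, 1):
8 = 8×1 + 0
9⁻¹ ≡ 1 (mod 8), so k ≡ 1·2 ≡ 2 (mod 8).
x = 2 + 9·2 = 20.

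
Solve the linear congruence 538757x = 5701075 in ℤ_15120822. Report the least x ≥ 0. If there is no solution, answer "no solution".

13468271

First find gcd(538757, 15120822):
15120822 = 28*538757 + 35626
538757 = 15*35626 + 4367
35626 = 8*4367 + 690
4367 = 6*690 + 227
690 = 3*227 + 9
227 = 25*9 + 2
9 = 4*2 + 1
2 = 2*1 + 0
gcd = 1, so a unique solution mod 15120822 exists.
Back-substitute for the Bézout coefficients:
1 = 9 − 4·2
1 = −4·227 + 101·9
1 = 101·690 − 307·227
1 = −307·4367 + 1943·690
1 = 1943·35626 − 15851·4367
1 = −15851·538757 + 239708·35626
1 = 239708·15120822 − 6727675·538757
So 538757·(-6727675) ≡ 1 (mod 15120822), giving 538757⁻¹ ≡ 8393147.
x ≡ 538757⁻¹·5701075 ≡ 8393147·5701075 ≡ 13468271 (mod 15120822).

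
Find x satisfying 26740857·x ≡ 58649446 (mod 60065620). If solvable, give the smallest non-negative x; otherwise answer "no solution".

49078418

First find gcd(26740857, 60065620):
60065620 = 2×26740857 + 6583906
26740857 = 4×6583906 + 405233
6583906 = 16×405233 + 100178
405233 = 4×100178 + 4521
100178 = 22×4521 + 716
4521 = 6×716 + 225
716 = 3×225 + 41
225 = 5×41 + 20
41 = 2×20 + 1
20 = 20×1 + 0
gcd = 1, so a unique solution mod 60065620 exists.
Back-substitute for the Bézout coefficients:
1 = 41 − 2·20
1 = −2·225 + 11·41
1 = 11·716 − 35·225
1 = −35·4521 + 221·716
1 = 221·100178 − 4897·4521
1 = −4897·405233 + 19809·100178
1 = 19809·6583906 − 321841·405233
1 = −321841·26740857 + 1307173·6583906
1 = 1307173·60065620 − 2936187·26740857
So 26740857·(-2936187) ≡ 1 (mod 60065620), giving 26740857⁻¹ ≡ 57129433.
x ≡ 26740857⁻¹·58649446 ≡ 57129433·58649446 ≡ 49078418 (mod 60065620).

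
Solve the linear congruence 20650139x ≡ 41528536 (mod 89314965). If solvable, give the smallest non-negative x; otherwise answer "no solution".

First find gcd(20650139, 89314965):
89314965 = 4×20650139 + 6714409
20650139 = 3×6714409 + 506912
6714409 = 13×506912 + 124553
506912 = 4×124553 + 8700
124553 = 14×8700 + 2753
8700 = 3×2753 + 441
2753 = 6×441 + 107
441 = 4×107 + 13
107 = 8×13 + 3
13 = 4×3 + 1
3 = 3×1 + 0
gcd = 1, so a unique solution mod 89314965 exists.
Back-substitute for the Bézout coefficients:
1 = 13 − 4·3
1 = −4·107 + 33·13
1 = 33·441 − 136·107
1 = −136·2753 + 849·441
1 = 849·8700 − 2683·2753
1 = −2683·124553 + 38411·8700
1 = 38411·506912 − 156327·124553
1 = −156327·6714409 + 2070662·506912
1 = 2070662·20650139 − 6368313·6714409
1 = −6368313·89314965 + 27543914·20650139
So 20650139·(27543914) ≡ 1 (mod 89314965), giving 20650139⁻¹ ≡ 27543914.
x ≡ 20650139⁻¹·41528536 ≡ 27543914·41528536 ≡ 59705534 (mod 89314965).

59705534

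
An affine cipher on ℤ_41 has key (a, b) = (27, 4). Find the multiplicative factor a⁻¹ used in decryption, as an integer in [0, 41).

38

gcd(41, 27) by repeated division:
41 = 1×27 + 14
27 = 1×14 + 13
14 = 1×13 + 1
13 = 13×1 + 0
gcd = 1, so the inverse exists. Back-substitute:
1 = 14 − 13
1 = −27 + 2·14
1 = 2·41 − 3·27
So 27·(-3) ≡ 1 (mod 41), and -3 ≡ 38 (mod 41).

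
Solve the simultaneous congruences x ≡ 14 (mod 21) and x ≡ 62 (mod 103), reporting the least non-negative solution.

371

Write x = 14 + 21·k. Then 21·k ≡ 62 − 14 ≡ 48 (mod 103).
Need 21⁻¹ mod 103. Extended Euclid on (103, 21):
103 = 4*21 + 19
21 = 1*19 + 2
19 = 9*2 + 1
2 = 2*1 + 0
Back-substitute:
1 = 19 − 9·2
1 = −9·21 + 10·19
1 = 10·103 − 49·21
21⁻¹ ≡ 54 (mod 103), so k ≡ 54·48 ≡ 17 (mod 103).
x = 14 + 21·17 = 371.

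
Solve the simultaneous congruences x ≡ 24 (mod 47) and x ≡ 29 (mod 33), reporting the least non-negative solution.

Write x = 24 + 47·k. Then 47·k ≡ 29 − 24 ≡ 5 (mod 33).
Need 47⁻¹ mod 33. Extended Euclid on (33, 14):
33 = 2×14 + 5
14 = 2×5 + 4
5 = 1×4 + 1
4 = 4×1 + 0
Back-substitute:
1 = 5 − 4
1 = −14 + 3·5
1 = 3·33 − 7·14
47⁻¹ ≡ 26 (mod 33), so k ≡ 26·5 ≡ 31 (mod 33).
x = 24 + 47·31 = 1481.

1481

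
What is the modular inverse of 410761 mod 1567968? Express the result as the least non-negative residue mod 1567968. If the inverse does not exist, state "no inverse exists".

gcd(1567968, 410761) by repeated division:
1567968 = 3·410761 + 335685
410761 = 1·335685 + 75076
335685 = 4·75076 + 35381
75076 = 2·35381 + 4314
35381 = 8·4314 + 869
4314 = 4·869 + 838
869 = 1·838 + 31
838 = 27·31 + 1
31 = 31·1 + 0
Since gcd(410761, 1567968) = 1, back-substitute to write 1 as a combination:
1 = 838 − 27·31
1 = −27·869 + 28·838
1 = 28·4314 − 139·869
1 = −139·35381 + 1140·4314
1 = 1140·75076 − 2419·35381
1 = −2419·335685 + 10816·75076
1 = 10816·410761 − 13235·335685
1 = −13235·1567968 + 50521·410761
So 410761·50521 ≡ 1 (mod 1567968).

50521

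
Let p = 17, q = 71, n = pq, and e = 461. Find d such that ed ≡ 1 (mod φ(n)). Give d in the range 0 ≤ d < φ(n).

φ(n) = (p−1)(q−1) = 16·70 = 1120.
Need d with 461·d ≡ 1 (mod 1120). Apply the extended Euclidean algorithm:
1120 = 2×461 + 198
461 = 2×198 + 65
198 = 3×65 + 3
65 = 21×3 + 2
3 = 1×2 + 1
2 = 2×1 + 0
Back-substitute:
1 = 3 − 2
1 = −65 + 22·3
1 = 22·198 − 67·65
1 = −67·461 + 156·198
1 = 156·1120 − 379·461
So 461·(-379) ≡ 1 (mod 1120), hence d ≡ -379 ≡ 741 (mod 1120).

741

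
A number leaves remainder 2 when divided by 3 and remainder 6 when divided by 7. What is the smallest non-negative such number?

Write x = 2 + 3·k. Then 3·k ≡ 6 − 2 ≡ 4 (mod 7).
Need 3⁻¹ mod 7. Extended Euclid on (7, 3):
7 = 2×3 + 1
3 = 3×1 + 0
Back-substitute:
1 = 7 − 2·3
3⁻¹ ≡ 5 (mod 7), so k ≡ 5·4 ≡ 6 (mod 7).
x = 2 + 3·6 = 20.

20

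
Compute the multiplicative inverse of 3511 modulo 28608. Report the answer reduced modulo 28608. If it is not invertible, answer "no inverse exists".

21511

Apply the Euclidean algorithm to 28608 and 3511:
28608 = 8*3511 + 520
3511 = 6*520 + 391
520 = 1*391 + 129
391 = 3*129 + 4
129 = 32*4 + 1
4 = 4*1 + 0
gcd = 1, so the inverse exists. Back-substitute:
1 = 129 − 32·4
1 = −32·391 + 97·129
1 = 97·520 − 129·391
1 = −129·3511 + 871·520
1 = 871·28608 − 7097·3511
So 3511·(-7097) ≡ 1 (mod 28608), and -7097 ≡ 21511 (mod 28608).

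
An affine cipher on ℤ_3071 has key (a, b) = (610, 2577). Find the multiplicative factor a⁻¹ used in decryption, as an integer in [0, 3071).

146

gcd(3071, 610) by repeated division:
3071 = 5·610 + 21
610 = 29·21 + 1
21 = 21·1 + 0
gcd = 1, so the inverse exists. Back-substitute:
1 = 610 − 29·21
1 = −29·3071 + 146·610
So 610·146 ≡ 1 (mod 3071).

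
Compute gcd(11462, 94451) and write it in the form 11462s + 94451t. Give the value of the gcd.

Repeated division:
94451 = 8*11462 + 2755
11462 = 4*2755 + 442
2755 = 6*442 + 103
442 = 4*103 + 30
103 = 3*30 + 13
30 = 2*13 + 4
13 = 3*4 + 1
4 = 4*1 + 0
gcd(11462, 94451) = 1.
Back-substituting:
1 = 13 − 3·4
1 = −3·30 + 7·13
1 = 7·103 − 24·30
1 = −24·442 + 103·103
1 = 103·2755 − 642·442
1 = −642·11462 + 2671·2755
1 = 2671·94451 − 22010·11462
So 1 = (2671)·94451 + (-22010)·11462.

1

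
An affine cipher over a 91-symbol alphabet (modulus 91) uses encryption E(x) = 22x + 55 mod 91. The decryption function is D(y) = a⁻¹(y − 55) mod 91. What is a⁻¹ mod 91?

29

gcd(91, 22) by repeated division:
91 = 4*22 + 3
22 = 7*3 + 1
3 = 3*1 + 0
gcd = 1, so the inverse exists. Back-substitute:
1 = 22 − 7·3
1 = −7·91 + 29·22
So 22·29 ≡ 1 (mod 91).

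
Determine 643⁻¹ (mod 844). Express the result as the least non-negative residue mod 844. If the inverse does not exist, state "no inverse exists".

823

Run Euclid on (844, 643):
844 = 1·643 + 201
643 = 3·201 + 40
201 = 5·40 + 1
40 = 40·1 + 0
gcd = 1, so the inverse exists. Back-substitute:
1 = 201 − 5·40
1 = −5·643 + 16·201
1 = 16·844 − 21·643
So 643·(-21) ≡ 1 (mod 844), and -21 ≡ 823 (mod 844).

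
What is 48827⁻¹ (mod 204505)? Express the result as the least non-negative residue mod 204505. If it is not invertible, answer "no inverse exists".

104843

Run Euclid on (204505, 48827):
204505 = 4*48827 + 9197
48827 = 5*9197 + 2842
9197 = 3*2842 + 671
2842 = 4*671 + 158
671 = 4*158 + 39
158 = 4*39 + 2
39 = 19*2 + 1
2 = 2*1 + 0
Since gcd(48827, 204505) = 1, back-substitute to write 1 as a combination:
1 = 39 − 19·2
1 = −19·158 + 77·39
1 = 77·671 − 327·158
1 = −327·2842 + 1385·671
1 = 1385·9197 − 4482·2842
1 = −4482·48827 + 23795·9197
1 = 23795·204505 − 99662·48827
Hence 48827⁻¹ ≡ -99662 ≡ 104843 (mod 204505).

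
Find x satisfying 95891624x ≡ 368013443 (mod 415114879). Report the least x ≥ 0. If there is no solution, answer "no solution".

11403158

First find gcd(95891624, 415114879):
415114879 = 4·95891624 + 31548383
95891624 = 3·31548383 + 1246475
31548383 = 25·1246475 + 386508
1246475 = 3·386508 + 86951
386508 = 4·86951 + 38704
86951 = 2·38704 + 9543
38704 = 4·9543 + 532
9543 = 17·532 + 499
532 = 1·499 + 33
499 = 15·33 + 4
33 = 8·4 + 1
4 = 4·1 + 0
gcd = 1, so a unique solution mod 415114879 exists.
Back-substitute for the Bézout coefficients:
1 = 33 − 8·4
1 = −8·499 + 121·33
1 = 121·532 − 129·499
1 = −129·9543 + 2314·532
1 = 2314·38704 − 9385·9543
1 = −9385·86951 + 21084·38704
1 = 21084·386508 − 93721·86951
1 = −93721·1246475 + 302247·386508
1 = 302247·31548383 − 7649896·1246475
1 = −7649896·95891624 + 23251935·31548383
1 = 23251935·415114879 − 100657636·95891624
So 95891624·(-100657636) ≡ 1 (mod 415114879), giving 95891624⁻¹ ≡ 314457243.
x ≡ 95891624⁻¹·368013443 ≡ 314457243·368013443 ≡ 11403158 (mod 415114879).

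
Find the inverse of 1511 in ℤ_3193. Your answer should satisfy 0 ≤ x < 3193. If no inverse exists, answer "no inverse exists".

Run Euclid on (3193, 1511):
3193 = 2·1511 + 171
1511 = 8·171 + 143
171 = 1·143 + 28
143 = 5·28 + 3
28 = 9·3 + 1
3 = 3·1 + 0
Since gcd(1511, 3193) = 1, back-substitute to write 1 as a combination:
1 = 28 − 9·3
1 = −9·143 + 46·28
1 = 46·171 − 55·143
1 = −55·1511 + 486·171
1 = 486·3193 − 1027·1511
Thus 1511·(-1027) ≡ 1 (mod 3193); reducing, -1027 mod 3193 = 2166.

2166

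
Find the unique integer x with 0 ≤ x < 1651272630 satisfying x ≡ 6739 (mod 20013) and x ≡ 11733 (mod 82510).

Write x = 6739 + 20013·k. Then 20013·k ≡ 11733 − 6739 ≡ 4994 (mod 82510).
Need 20013⁻¹ mod 82510. Extended Euclid on (82510, 20013):
82510 = 4·20013 + 2458
20013 = 8·2458 + 349
2458 = 7·349 + 15
349 = 23·15 + 4
15 = 3·4 + 3
4 = 1·3 + 1
3 = 3·1 + 0
Back-substitute:
1 = 4 − 3
1 = −15 + 4·4
1 = 4·349 − 93·15
1 = −93·2458 + 655·349
1 = 655·20013 − 5333·2458
1 = −5333·82510 + 21987·20013
20013⁻¹ ≡ 21987 (mod 82510), so k ≡ 21987·4994 ≡ 64778 (mod 82510).
x = 6739 + 20013·64778 = 1296408853.

1296408853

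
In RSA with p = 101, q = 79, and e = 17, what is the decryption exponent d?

2753

φ(n) = (p−1)(q−1) = 100·78 = 7800.
Need d with 17·d ≡ 1 (mod 7800). Apply the extended Euclidean algorithm:
7800 = 458·17 + 14
17 = 1·14 + 3
14 = 4·3 + 2
3 = 1·2 + 1
2 = 2·1 + 0
Back-substitute:
1 = 3 − 2
1 = −14 + 5·3
1 = 5·17 − 6·14
1 = −6·7800 + 2753·17
So 17·2753 ≡ 1 (mod 7800), hence d = 2753.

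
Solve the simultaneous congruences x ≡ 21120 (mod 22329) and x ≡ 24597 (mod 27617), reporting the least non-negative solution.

359763639

Write x = 21120 + 22329·k. Then 22329·k ≡ 24597 − 21120 ≡ 3477 (mod 27617).
Need 22329⁻¹ mod 27617. Extended Euclid on (27617, 22329):
27617 = 1*22329 + 5288
22329 = 4*5288 + 1177
5288 = 4*1177 + 580
1177 = 2*580 + 17
580 = 34*17 + 2
17 = 8*2 + 1
2 = 2*1 + 0
Back-substitute:
1 = 17 − 8·2
1 = −8·580 + 273·17
1 = 273·1177 − 554·580
1 = −554·5288 + 2489·1177
1 = 2489·22329 − 10510·5288
1 = −10510·27617 + 12999·22329
22329⁻¹ ≡ 12999 (mod 27617), so k ≡ 12999·3477 ≡ 16111 (mod 27617).
x = 21120 + 22329·16111 = 359763639.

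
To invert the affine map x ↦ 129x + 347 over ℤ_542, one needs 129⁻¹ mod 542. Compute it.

Extended Euclidean algorithm:
542 = 4·129 + 26
129 = 4·26 + 25
26 = 1·25 + 1
25 = 25·1 + 0
The gcd is 1. Working backward:
1 = 26 − 25
1 = −129 + 5·26
1 = 5·542 − 21·129
Hence 129⁻¹ ≡ -21 ≡ 521 (mod 542).

521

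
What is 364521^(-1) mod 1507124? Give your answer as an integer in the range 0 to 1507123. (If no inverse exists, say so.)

Run Euclid on (1507124, 364521):
1507124 = 4×364521 + 49040
364521 = 7×49040 + 21241
49040 = 2×21241 + 6558
21241 = 3×6558 + 1567
6558 = 4×1567 + 290
1567 = 5×290 + 117
290 = 2×117 + 56
117 = 2×56 + 5
56 = 11×5 + 1
5 = 5×1 + 0
gcd = 1, so the inverse exists. Back-substitute:
1 = 56 − 11·5
1 = −11·117 + 23·56
1 = 23·290 − 57·117
1 = −57·1567 + 308·290
1 = 308·6558 − 1289·1567
1 = −1289·21241 + 4175·6558
1 = 4175·49040 − 9639·21241
1 = −9639·364521 + 71648·49040
1 = 71648·1507124 − 296231·364521
So 364521·(-296231) ≡ 1 (mod 1507124), and -296231 ≡ 1210893 (mod 1507124).

1210893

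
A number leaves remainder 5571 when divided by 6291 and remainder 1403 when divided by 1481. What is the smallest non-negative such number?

Write x = 5571 + 6291·k. Then 6291·k ≡ 1403 − 5571 ≡ 275 (mod 1481).
Need 6291⁻¹ mod 1481. Extended Euclid on (1481, 367):
1481 = 4*367 + 13
367 = 28*13 + 3
13 = 4*3 + 1
3 = 3*1 + 0
Back-substitute:
1 = 13 − 4·3
1 = −4·367 + 113·13
1 = 113·1481 − 456·367
6291⁻¹ ≡ 1025 (mod 1481), so k ≡ 1025·275 ≡ 485 (mod 1481).
x = 5571 + 6291·485 = 3056706.

3056706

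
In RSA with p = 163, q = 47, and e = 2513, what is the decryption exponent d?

5225

φ(n) = (p−1)(q−1) = 162·46 = 7452.
Need d with 2513·d ≡ 1 (mod 7452). Apply the extended Euclidean algorithm:
7452 = 2×2513 + 2426
2513 = 1×2426 + 87
2426 = 27×87 + 77
87 = 1×77 + 10
77 = 7×10 + 7
10 = 1×7 + 3
7 = 2×3 + 1
3 = 3×1 + 0
Back-substitute:
1 = 7 − 2·3
1 = −2·10 + 3·7
1 = 3·77 − 23·10
1 = −23·87 + 26·77
1 = 26·2426 − 725·87
1 = −725·2513 + 751·2426
1 = 751·7452 − 2227·2513
So 2513·(-2227) ≡ 1 (mod 7452), hence d ≡ -2227 ≡ 5225 (mod 7452).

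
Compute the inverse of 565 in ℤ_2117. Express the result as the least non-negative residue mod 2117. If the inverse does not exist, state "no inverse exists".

607

Extended Euclidean algorithm:
2117 = 3×565 + 422
565 = 1×422 + 143
422 = 2×143 + 136
143 = 1×136 + 7
136 = 19×7 + 3
7 = 2×3 + 1
3 = 3×1 + 0
Since gcd(565, 2117) = 1, back-substitute to write 1 as a combination:
1 = 7 − 2·3
1 = −2·136 + 39·7
1 = 39·143 − 41·136
1 = −41·422 + 121·143
1 = 121·565 − 162·422
1 = −162·2117 + 607·565
So 565·607 ≡ 1 (mod 2117).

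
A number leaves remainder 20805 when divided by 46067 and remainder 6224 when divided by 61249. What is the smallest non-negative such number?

Write x = 20805 + 46067·k. Then 46067·k ≡ 6224 − 20805 ≡ 46668 (mod 61249).
Need 46067⁻¹ mod 61249. Extended Euclid on (61249, 46067):
61249 = 1×46067 + 15182
46067 = 3×15182 + 521
15182 = 29×521 + 73
521 = 7×73 + 10
73 = 7×10 + 3
10 = 3×3 + 1
3 = 3×1 + 0
Back-substitute:
1 = 10 − 3·3
1 = −3·73 + 22·10
1 = 22·521 − 157·73
1 = −157·15182 + 4575·521
1 = 4575·46067 − 13882·15182
1 = −13882·61249 + 18457·46067
46067⁻¹ ≡ 18457 (mod 61249), so k ≡ 18457·46668 ≡ 6589 (mod 61249).
x = 20805 + 46067·6589 = 303556268.

303556268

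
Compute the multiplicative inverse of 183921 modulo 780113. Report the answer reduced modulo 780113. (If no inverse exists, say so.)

Run Euclid on (780113, 183921):
780113 = 4*183921 + 44429
183921 = 4*44429 + 6205
44429 = 7*6205 + 994
6205 = 6*994 + 241
994 = 4*241 + 30
241 = 8*30 + 1
30 = 30*1 + 0
gcd = 1, so the inverse exists. Back-substitute:
1 = 241 − 8·30
1 = −8·994 + 33·241
1 = 33·6205 − 206·994
1 = −206·44429 + 1475·6205
1 = 1475·183921 − 6106·44429
1 = −6106·780113 + 25899·183921
So 183921·25899 ≡ 1 (mod 780113).

25899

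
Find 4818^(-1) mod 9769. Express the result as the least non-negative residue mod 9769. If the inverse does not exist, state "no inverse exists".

7492

Apply the Euclidean algorithm to 9769 and 4818:
9769 = 2×4818 + 133
4818 = 36×133 + 30
133 = 4×30 + 13
30 = 2×13 + 4
13 = 3×4 + 1
4 = 4×1 + 0
The gcd is 1. Working backward:
1 = 13 − 3·4
1 = −3·30 + 7·13
1 = 7·133 − 31·30
1 = −31·4818 + 1123·133
1 = 1123·9769 − 2277·4818
So 4818·(-2277) ≡ 1 (mod 9769), and -2277 ≡ 7492 (mod 9769).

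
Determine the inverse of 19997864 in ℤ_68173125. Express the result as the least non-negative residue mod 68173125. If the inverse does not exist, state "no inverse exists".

Apply the Euclidean algorithm to 68173125 and 19997864:
68173125 = 3·19997864 + 8179533
19997864 = 2·8179533 + 3638798
8179533 = 2·3638798 + 901937
3638798 = 4·901937 + 31050
901937 = 29·31050 + 1487
31050 = 20·1487 + 1310
1487 = 1·1310 + 177
1310 = 7·177 + 71
177 = 2·71 + 35
71 = 2·35 + 1
35 = 35·1 + 0
The gcd is 1. Working backward:
1 = 71 − 2·35
1 = −2·177 + 5·71
1 = 5·1310 − 37·177
1 = −37·1487 + 42·1310
1 = 42·31050 − 877·1487
1 = −877·901937 + 25475·31050
1 = 25475·3638798 − 102777·901937
1 = −102777·8179533 + 231029·3638798
1 = 231029·19997864 − 564835·8179533
1 = −564835·68173125 + 1925534·19997864
So 19997864·1925534 ≡ 1 (mod 68173125).

1925534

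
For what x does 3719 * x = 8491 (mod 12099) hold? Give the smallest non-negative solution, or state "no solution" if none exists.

First find gcd(3719, 12099):
12099 = 3×3719 + 942
3719 = 3×942 + 893
942 = 1×893 + 49
893 = 18×49 + 11
49 = 4×11 + 5
11 = 2×5 + 1
5 = 5×1 + 0
gcd = 1, so a unique solution mod 12099 exists.
Back-substitute for the Bézout coefficients:
1 = 11 − 2·5
1 = −2·49 + 9·11
1 = 9·893 − 164·49
1 = −164·942 + 173·893
1 = 173·3719 − 683·942
1 = −683·12099 + 2222·3719
So 3719·(2222) ≡ 1 (mod 12099), giving 3719⁻¹ ≡ 2222.
x ≡ 3719⁻¹·8491 ≡ 2222·8491 ≡ 4661 (mod 12099).

4661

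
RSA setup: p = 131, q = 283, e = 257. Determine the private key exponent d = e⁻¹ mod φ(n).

φ(n) = (p−1)(q−1) = 130·282 = 36660.
Need d with 257·d ≡ 1 (mod 36660). Apply the extended Euclidean algorithm:
36660 = 142*257 + 166
257 = 1*166 + 91
166 = 1*91 + 75
91 = 1*75 + 16
75 = 4*16 + 11
16 = 1*11 + 5
11 = 2*5 + 1
5 = 5*1 + 0
Back-substitute:
1 = 11 − 2·5
1 = −2·16 + 3·11
1 = 3·75 − 14·16
1 = −14·91 + 17·75
1 = 17·166 − 31·91
1 = −31·257 + 48·166
1 = 48·36660 − 6847·257
So 257·(-6847) ≡ 1 (mod 36660), hence d ≡ -6847 ≡ 29813 (mod 36660).

29813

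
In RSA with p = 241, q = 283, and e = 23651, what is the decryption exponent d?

φ(n) = (p−1)(q−1) = 240·282 = 67680.
Need d with 23651·d ≡ 1 (mod 67680). Apply the extended Euclidean algorithm:
67680 = 2*23651 + 20378
23651 = 1*20378 + 3273
20378 = 6*3273 + 740
3273 = 4*740 + 313
740 = 2*313 + 114
313 = 2*114 + 85
114 = 1*85 + 29
85 = 2*29 + 27
29 = 1*27 + 2
27 = 13*2 + 1
2 = 2*1 + 0
Back-substitute:
1 = 27 − 13·2
1 = −13·29 + 14·27
1 = 14·85 − 41·29
1 = −41·114 + 55·85
1 = 55·313 − 151·114
1 = −151·740 + 357·313
1 = 357·3273 − 1579·740
1 = −1579·20378 + 9831·3273
1 = 9831·23651 − 11410·20378
1 = −11410·67680 + 32651·23651
So 23651·32651 ≡ 1 (mod 67680), hence d = 32651.

32651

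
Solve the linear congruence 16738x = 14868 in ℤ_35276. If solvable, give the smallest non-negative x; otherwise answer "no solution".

First find gcd(16738, 35276):
35276 = 2*16738 + 1800
16738 = 9*1800 + 538
1800 = 3*538 + 186
538 = 2*186 + 166
186 = 1*166 + 20
166 = 8*20 + 6
20 = 3*6 + 2
6 = 3*2 + 0
gcd = 2 and 2 | 14868, so solutions exist. Divide through by 2: 8369x ≡ 7434 (mod 17638).
Now find 8369⁻¹ mod 17638:
17638 = 2*8369 + 900
8369 = 9*900 + 269
900 = 3*269 + 93
269 = 2*93 + 83
93 = 1*83 + 10
83 = 8*10 + 3
10 = 3*3 + 1
3 = 3*1 + 0
Back-substitute:
1 = 10 − 3·3
1 = −3·83 + 25·10
1 = 25·93 − 28·83
1 = −28·269 + 81·93
1 = 81·900 − 271·269
1 = −271·8369 + 2520·900
1 = 2520·17638 − 5311·8369
So 8369·(-5311) ≡ 1 (mod 17638), i.e. 8369⁻¹ ≡ 12327.
Then x ≡ 12327·7434 ≡ 9508 (mod 17638); the smallest non-negative solution is x = 9508.

9508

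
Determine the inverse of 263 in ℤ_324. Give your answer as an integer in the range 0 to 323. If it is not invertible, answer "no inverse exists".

239

Run Euclid on (324, 263):
324 = 1*263 + 61
263 = 4*61 + 19
61 = 3*19 + 4
19 = 4*4 + 3
4 = 1*3 + 1
3 = 3*1 + 0
The gcd is 1. Working backward:
1 = 4 − 3
1 = −19 + 5·4
1 = 5·61 − 16·19
1 = −16·263 + 69·61
1 = 69·324 − 85·263
So 263·(-85) ≡ 1 (mod 324), and -85 ≡ 239 (mod 324).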